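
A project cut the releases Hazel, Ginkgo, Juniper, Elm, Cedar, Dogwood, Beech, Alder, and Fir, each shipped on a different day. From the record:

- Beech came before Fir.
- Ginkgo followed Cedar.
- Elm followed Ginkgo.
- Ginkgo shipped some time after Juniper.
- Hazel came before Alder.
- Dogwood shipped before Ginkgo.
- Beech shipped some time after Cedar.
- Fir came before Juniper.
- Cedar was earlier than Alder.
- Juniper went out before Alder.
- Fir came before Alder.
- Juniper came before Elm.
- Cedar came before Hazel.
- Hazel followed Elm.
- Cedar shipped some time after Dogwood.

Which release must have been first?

Dogwood

Dogwood has a chain of constraints placing it before every other release, so Dogwood must be first.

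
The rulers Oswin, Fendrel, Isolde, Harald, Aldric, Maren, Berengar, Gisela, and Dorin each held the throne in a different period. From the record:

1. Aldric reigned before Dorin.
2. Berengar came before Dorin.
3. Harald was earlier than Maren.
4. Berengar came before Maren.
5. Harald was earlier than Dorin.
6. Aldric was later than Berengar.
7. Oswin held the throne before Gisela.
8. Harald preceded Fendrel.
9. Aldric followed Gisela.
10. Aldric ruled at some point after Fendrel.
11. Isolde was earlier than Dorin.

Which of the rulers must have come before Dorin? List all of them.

Aldric, Berengar, Fendrel, Gisela, Harald, Isolde, Oswin

Directly stated before Dorin: Aldric, Berengar, Harald, and Isolde.
Fendrel reaches Dorin via Fendrel → Aldric → Dorin.
Gisela reaches Dorin via Gisela → Aldric → Dorin.
Oswin reaches Dorin via Oswin → Gisela → Aldric → Dorin.
No chain forces Maren ahead of Dorin.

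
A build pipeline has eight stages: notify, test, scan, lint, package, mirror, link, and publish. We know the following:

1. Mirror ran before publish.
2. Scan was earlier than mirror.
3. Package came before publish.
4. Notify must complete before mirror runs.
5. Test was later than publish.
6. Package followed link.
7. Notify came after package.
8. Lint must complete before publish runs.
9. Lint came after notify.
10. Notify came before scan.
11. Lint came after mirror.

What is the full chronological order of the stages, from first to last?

The constraints fix every adjacent pair, so only one ordering works:
link → package → notify → scan → mirror → lint → publish → test.

link, package, notify, scan, mirror, lint, publish, test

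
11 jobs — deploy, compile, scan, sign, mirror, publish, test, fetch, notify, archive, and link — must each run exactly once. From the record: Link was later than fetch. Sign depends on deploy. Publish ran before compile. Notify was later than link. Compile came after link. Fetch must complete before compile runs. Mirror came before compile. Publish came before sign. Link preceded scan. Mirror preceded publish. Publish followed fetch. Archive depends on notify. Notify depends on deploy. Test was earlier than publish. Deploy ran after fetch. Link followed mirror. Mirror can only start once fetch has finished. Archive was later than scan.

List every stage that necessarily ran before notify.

Directly stated before notify: deploy and link.
Fetch reaches notify via fetch → deploy → notify.
Mirror reaches notify via mirror → link → notify.

deploy, fetch, link, mirror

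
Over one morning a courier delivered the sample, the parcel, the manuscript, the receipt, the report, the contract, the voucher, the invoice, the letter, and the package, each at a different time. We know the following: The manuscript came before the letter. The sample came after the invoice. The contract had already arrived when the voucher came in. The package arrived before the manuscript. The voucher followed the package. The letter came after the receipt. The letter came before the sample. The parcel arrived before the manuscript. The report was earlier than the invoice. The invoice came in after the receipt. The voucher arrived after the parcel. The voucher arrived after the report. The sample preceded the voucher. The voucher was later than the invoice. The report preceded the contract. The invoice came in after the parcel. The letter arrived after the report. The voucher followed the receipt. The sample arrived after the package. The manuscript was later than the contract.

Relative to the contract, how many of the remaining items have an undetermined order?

4

Forced before the contract: the report; forced after the contract: the letter, the manuscript, the sample, and the voucher.
That leaves the invoice, the package, the parcel, and the receipt with no forced order relative to the contract — 4.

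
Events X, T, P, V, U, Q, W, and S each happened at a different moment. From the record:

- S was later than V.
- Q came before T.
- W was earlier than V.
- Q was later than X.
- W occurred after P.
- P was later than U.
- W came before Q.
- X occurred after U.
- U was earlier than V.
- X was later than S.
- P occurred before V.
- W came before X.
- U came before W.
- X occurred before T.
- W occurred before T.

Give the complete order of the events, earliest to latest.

U, P, W, V, S, X, Q, T

The constraints fix every adjacent pair, so only one ordering works:
U → P → W → V → S → X → Q → T.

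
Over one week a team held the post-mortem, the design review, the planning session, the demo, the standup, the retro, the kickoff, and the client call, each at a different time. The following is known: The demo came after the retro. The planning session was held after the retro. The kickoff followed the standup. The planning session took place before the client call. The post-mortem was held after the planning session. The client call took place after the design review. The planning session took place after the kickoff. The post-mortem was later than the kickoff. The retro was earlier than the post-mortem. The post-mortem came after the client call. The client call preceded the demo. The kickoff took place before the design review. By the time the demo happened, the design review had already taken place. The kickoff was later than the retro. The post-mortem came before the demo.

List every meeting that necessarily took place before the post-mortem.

Directly stated before the post-mortem: the client call, the kickoff, the planning session, and the retro.
The design review reaches the post-mortem via the design review → the client call → the post-mortem.
The standup reaches the post-mortem via the standup → the kickoff → the post-mortem.
No chain forces the demo ahead of the post-mortem.

the client call, the design review, the kickoff, the planning session, the retro, the standup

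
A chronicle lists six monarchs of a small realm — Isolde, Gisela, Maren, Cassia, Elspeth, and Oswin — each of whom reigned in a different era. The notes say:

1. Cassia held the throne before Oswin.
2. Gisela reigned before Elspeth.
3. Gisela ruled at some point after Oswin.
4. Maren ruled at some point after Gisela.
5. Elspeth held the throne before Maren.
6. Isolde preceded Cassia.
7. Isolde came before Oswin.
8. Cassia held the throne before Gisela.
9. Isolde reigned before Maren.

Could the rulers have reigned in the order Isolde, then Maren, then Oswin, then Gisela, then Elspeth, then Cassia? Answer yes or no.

The constraints require Elspeth before Maren, but in the proposed sequence Maren appears ahead of Elspeth. That one violation is enough.

no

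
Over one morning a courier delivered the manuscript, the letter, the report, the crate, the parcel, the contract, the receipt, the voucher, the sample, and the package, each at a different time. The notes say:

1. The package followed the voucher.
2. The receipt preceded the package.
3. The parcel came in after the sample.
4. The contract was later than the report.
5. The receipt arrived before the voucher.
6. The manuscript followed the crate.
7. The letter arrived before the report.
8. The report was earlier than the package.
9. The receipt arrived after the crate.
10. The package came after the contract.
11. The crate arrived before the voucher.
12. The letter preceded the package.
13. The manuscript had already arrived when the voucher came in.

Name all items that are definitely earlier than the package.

the contract, the crate, the letter, the manuscript, the receipt, the report, the voucher

Directly stated before the package: the contract, the letter, the receipt, the report, and the voucher.
The crate reaches the package via the crate → the voucher → the package.
The manuscript reaches the package via the manuscript → the voucher → the package.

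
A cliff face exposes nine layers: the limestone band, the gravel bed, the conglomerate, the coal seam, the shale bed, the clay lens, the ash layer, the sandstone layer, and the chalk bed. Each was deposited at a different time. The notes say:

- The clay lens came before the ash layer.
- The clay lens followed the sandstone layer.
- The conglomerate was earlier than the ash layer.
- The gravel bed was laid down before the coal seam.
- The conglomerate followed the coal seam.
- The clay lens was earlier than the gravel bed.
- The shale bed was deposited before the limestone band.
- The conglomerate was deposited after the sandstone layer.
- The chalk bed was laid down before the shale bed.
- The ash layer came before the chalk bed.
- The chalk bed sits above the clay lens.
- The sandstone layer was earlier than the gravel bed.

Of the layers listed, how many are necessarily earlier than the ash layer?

Directly stated before the ash layer: the clay lens and the conglomerate.
The coal seam reaches the ash layer via the coal seam → the conglomerate → the ash layer.
The gravel bed reaches the ash layer via the gravel bed → the coal seam → the conglomerate → the ash layer.
The sandstone layer reaches the ash layer via the sandstone layer → the clay lens → the ash layer.
No chain forces the chalk bed (or any of the others) ahead of the ash layer.
That's the clay lens, the coal seam, the conglomerate, the gravel bed, and the sandstone layer — 5 in all.

5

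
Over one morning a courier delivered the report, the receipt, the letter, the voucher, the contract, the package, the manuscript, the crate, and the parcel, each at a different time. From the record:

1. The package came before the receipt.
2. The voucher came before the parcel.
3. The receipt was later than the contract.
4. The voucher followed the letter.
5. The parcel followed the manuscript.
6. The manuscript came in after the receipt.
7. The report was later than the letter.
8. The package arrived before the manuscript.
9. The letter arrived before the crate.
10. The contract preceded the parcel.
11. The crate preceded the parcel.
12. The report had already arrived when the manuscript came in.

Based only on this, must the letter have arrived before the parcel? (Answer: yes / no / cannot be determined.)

yes

Chain the constraints: the letter → the crate → the parcel. Each link is directly stated, so the letter comes before the parcel.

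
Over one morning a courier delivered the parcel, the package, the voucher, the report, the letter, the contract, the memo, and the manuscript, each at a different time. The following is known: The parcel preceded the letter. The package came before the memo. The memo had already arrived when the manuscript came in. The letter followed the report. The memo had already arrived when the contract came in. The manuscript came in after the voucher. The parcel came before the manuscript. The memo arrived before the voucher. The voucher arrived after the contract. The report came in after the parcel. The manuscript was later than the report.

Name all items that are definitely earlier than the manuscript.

the contract, the memo, the package, the parcel, the report, the voucher

Directly stated before the manuscript: the memo, the parcel, the report, and the voucher.
The contract reaches the manuscript via the contract → the voucher → the manuscript.
The package reaches the manuscript via the package → the memo → the manuscript.
No chain forces the letter ahead of the manuscript.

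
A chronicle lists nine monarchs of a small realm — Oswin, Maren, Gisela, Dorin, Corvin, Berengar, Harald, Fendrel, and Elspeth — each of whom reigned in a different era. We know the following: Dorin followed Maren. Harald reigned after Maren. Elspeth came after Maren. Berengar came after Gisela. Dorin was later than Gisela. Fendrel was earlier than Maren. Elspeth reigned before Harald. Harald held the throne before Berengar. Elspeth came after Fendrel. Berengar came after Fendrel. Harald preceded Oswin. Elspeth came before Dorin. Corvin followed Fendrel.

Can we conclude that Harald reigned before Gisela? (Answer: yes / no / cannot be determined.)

No chain of stated constraints runs from Harald to Gisela, and none runs from Gisela to Harald either.
So the relative order of Harald and Gisela is not fixed by the given facts.

cannot be determined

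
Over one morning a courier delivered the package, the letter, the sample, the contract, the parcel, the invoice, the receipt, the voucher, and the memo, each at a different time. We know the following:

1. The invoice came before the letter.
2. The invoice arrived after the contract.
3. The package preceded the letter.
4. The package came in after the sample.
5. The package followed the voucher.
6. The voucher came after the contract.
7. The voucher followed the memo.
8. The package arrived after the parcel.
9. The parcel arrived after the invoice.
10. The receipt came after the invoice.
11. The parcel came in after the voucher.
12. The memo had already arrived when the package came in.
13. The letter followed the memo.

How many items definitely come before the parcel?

4

Directly stated before the parcel: the invoice and the voucher.
The contract reaches the parcel via the contract → the voucher → the parcel.
The memo reaches the parcel via the memo → the voucher → the parcel.
No chain forces the sample (or any of the others) ahead of the parcel.
That's the contract, the invoice, the memo, and the voucher — 4 in all.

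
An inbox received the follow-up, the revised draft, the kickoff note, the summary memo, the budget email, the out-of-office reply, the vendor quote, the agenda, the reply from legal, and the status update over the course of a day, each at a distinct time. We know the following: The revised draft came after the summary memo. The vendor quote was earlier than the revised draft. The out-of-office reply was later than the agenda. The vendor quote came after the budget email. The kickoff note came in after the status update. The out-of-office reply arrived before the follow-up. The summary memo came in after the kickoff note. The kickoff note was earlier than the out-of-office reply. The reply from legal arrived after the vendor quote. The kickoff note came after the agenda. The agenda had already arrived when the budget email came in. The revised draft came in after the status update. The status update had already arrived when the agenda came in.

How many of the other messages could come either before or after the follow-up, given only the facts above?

Forced before the follow-up: the agenda, the kickoff note, the out-of-office reply, and the status update.
That leaves the budget email, the reply from legal, the revised draft, the summary memo, and the vendor quote with no forced order relative to the follow-up — 5.

5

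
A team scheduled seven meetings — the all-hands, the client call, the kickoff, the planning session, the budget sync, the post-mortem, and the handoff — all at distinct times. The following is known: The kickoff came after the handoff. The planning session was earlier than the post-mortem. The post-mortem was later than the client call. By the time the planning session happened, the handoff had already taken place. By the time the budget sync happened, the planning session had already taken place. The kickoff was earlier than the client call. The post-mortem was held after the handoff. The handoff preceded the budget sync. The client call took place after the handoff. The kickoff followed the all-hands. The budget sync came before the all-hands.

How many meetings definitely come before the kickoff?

Directly stated before the kickoff: the all-hands and the handoff.
The budget sync reaches the kickoff via the budget sync → the all-hands → the kickoff.
The planning session reaches the kickoff via the planning session → the budget sync → the all-hands → the kickoff.
No chain forces the client call (or any of the others) ahead of the kickoff.
That's the all-hands, the budget sync, the handoff, and the planning session — 4 in all.

4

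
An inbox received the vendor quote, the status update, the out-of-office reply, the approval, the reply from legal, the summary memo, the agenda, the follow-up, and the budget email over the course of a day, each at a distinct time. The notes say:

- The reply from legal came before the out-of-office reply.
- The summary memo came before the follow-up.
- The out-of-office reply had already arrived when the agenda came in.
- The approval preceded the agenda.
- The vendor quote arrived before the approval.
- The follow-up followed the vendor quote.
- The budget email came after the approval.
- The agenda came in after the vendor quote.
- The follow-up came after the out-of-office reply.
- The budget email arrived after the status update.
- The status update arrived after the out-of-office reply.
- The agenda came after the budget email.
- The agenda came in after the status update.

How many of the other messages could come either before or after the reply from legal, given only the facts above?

Forced after the reply from legal: the agenda, the budget email, the follow-up, the out-of-office reply, and the status update.
That leaves the approval, the summary memo, and the vendor quote with no forced order relative to the reply from legal — 3.

3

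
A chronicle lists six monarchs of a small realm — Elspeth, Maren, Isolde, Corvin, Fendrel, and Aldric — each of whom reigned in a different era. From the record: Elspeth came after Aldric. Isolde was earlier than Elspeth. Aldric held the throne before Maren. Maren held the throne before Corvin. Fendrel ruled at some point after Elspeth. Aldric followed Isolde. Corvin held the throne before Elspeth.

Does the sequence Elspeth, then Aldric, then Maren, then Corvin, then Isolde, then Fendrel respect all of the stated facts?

no

The constraints require Isolde before Aldric, but in the proposed sequence Aldric appears ahead of Isolde. That one violation is enough.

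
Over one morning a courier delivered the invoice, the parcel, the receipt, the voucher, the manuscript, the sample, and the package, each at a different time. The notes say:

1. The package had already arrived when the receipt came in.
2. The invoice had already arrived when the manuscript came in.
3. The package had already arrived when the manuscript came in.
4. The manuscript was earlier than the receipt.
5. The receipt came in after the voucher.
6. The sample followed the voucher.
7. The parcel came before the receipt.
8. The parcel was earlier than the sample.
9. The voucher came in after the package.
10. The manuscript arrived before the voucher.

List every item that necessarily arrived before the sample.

Directly stated before the sample: the parcel and the voucher.
The invoice reaches the sample via the invoice → the manuscript → the voucher → the sample.
The manuscript reaches the sample via the manuscript → the voucher → the sample.
The package reaches the sample via the package → the voucher → the sample.

the invoice, the manuscript, the package, the parcel, the voucher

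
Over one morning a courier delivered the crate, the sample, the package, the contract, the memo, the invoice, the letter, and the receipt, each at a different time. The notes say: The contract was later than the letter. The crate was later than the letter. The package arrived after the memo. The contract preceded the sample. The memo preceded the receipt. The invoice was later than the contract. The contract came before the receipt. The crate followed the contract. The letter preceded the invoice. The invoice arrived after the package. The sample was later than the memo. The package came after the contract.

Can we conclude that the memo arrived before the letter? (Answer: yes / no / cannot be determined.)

cannot be determined

No chain of stated constraints runs from the memo to the letter, and none runs from the letter to the memo either.
So the relative order of the memo and the letter is not fixed by the given facts.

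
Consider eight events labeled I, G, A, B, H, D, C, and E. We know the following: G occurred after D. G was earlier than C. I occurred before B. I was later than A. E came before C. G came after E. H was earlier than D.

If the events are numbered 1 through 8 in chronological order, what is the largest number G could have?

G must come before C — 1 event forced after it.
Everything else can be placed before G in some valid order, so G can sit as late as position 8 − 1 = 7.

7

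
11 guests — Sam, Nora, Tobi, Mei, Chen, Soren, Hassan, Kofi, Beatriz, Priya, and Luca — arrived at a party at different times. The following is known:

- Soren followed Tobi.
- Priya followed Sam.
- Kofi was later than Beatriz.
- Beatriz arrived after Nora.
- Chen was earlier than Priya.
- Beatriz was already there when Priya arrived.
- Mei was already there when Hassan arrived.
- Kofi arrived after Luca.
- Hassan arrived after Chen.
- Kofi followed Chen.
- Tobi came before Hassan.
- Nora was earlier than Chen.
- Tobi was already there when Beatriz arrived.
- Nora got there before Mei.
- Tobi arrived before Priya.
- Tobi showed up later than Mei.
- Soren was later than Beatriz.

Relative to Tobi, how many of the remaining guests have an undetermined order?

3

Forced before Tobi: Mei and Nora; forced after Tobi: Beatriz, Hassan, Kofi, Priya, and Soren.
That leaves Chen, Luca, and Sam with no forced order relative to Tobi — 3.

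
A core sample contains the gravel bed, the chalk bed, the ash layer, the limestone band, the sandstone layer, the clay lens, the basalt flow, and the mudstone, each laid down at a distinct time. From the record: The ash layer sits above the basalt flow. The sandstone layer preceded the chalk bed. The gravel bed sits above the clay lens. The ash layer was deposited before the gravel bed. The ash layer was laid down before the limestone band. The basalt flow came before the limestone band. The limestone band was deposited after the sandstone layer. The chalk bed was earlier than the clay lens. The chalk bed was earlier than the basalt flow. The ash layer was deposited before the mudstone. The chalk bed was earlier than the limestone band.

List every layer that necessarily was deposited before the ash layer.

Directly stated before the ash layer: the basalt flow.
The chalk bed reaches the ash layer via the chalk bed → the basalt flow → the ash layer.
The sandstone layer reaches the ash layer via the sandstone layer → the chalk bed → the basalt flow → the ash layer.
No chain forces the limestone band (or any of the others) ahead of the ash layer.

the basalt flow, the chalk bed, the sandstone layer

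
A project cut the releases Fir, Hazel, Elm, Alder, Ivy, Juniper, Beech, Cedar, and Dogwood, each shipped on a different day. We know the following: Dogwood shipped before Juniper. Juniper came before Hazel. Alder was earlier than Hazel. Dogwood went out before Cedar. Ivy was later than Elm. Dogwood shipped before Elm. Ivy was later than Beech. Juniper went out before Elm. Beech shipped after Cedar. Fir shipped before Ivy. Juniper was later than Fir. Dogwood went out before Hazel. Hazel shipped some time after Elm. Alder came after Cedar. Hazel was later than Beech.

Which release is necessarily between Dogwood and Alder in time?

Cedar

Tracing the constraints gives Dogwood → Cedar → Alder, so Cedar sits after Dogwood and before Alder.
No other release is forced both after Dogwood and before Alder.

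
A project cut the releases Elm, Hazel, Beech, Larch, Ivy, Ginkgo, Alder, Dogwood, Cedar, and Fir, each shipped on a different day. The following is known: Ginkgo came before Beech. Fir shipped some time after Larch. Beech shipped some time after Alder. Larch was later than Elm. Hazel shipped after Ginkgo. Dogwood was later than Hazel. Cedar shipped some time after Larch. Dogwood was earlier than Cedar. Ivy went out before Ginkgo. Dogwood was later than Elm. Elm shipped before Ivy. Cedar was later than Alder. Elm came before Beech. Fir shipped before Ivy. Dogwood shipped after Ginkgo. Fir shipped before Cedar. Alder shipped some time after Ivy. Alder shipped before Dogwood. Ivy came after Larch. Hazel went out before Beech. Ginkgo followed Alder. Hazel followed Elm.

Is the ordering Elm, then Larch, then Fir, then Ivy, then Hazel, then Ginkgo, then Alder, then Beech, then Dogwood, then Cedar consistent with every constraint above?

The constraints require Alder before Ginkgo, but in the proposed sequence Ginkgo appears ahead of Alder. That one violation is enough.

no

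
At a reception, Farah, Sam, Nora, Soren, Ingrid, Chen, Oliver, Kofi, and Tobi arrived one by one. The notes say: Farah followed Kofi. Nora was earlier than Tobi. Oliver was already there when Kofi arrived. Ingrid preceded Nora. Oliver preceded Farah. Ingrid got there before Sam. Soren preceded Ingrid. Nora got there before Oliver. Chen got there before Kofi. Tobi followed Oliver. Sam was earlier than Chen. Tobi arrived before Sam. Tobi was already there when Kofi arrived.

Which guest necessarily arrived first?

Soren has a chain of constraints placing them before every other guest, so Soren must be first.

Soren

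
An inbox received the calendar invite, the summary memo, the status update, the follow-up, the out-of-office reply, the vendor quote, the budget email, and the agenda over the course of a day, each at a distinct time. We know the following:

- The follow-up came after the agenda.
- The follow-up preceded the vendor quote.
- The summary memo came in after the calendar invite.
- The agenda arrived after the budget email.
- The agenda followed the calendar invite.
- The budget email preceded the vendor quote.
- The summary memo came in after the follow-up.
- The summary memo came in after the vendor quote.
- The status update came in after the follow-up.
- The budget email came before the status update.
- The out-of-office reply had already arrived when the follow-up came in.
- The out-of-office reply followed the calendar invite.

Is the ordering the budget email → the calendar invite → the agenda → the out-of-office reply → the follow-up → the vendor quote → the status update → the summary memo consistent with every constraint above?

yes

Check each stated constraint against the proposed order — e.g. the budget email is ahead of the status update; the calendar invite is ahead of the summary memo. Every pair is in the required order; nothing is violated.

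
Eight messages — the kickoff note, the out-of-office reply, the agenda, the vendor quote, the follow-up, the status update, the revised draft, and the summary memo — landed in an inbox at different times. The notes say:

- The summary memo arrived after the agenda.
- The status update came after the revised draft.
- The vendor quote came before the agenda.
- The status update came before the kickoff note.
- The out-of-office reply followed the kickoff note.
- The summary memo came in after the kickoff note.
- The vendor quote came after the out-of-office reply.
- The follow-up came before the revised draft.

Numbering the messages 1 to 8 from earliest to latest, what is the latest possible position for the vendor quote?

The vendor quote must come before the agenda and the summary memo — 2 messages forced after it.
Everything else can be placed before the vendor quote in some valid order, so the vendor quote can sit as late as position 8 − 2 = 6.

6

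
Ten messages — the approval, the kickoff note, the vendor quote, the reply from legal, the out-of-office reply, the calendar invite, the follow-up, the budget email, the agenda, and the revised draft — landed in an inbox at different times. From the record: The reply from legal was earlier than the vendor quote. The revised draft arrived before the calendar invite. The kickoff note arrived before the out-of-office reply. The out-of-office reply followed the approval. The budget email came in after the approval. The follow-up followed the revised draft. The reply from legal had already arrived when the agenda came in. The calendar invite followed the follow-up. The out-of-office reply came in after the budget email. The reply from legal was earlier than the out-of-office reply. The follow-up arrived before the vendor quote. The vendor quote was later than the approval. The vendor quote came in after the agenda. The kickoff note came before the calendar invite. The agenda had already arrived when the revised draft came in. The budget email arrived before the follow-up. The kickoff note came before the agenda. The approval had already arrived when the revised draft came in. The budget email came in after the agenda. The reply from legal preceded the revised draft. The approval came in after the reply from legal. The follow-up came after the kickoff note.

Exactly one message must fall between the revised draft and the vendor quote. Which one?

the follow-up

Tracing the constraints gives the revised draft → the follow-up → the vendor quote, so the follow-up sits after the revised draft and before the vendor quote.
No other message is forced both after the revised draft and before the vendor quote.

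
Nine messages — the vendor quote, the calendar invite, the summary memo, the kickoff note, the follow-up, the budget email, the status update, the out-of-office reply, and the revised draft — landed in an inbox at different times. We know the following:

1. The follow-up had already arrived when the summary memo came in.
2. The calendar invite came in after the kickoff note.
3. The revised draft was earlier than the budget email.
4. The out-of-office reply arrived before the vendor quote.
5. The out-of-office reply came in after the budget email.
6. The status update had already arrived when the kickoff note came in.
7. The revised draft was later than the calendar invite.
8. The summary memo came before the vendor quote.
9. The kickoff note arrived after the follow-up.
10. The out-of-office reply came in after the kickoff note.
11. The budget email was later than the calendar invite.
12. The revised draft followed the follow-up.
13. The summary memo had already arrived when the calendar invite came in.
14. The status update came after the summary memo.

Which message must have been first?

the follow-up

The follow-up has a chain of constraints placing it before every other message, so the follow-up must be first.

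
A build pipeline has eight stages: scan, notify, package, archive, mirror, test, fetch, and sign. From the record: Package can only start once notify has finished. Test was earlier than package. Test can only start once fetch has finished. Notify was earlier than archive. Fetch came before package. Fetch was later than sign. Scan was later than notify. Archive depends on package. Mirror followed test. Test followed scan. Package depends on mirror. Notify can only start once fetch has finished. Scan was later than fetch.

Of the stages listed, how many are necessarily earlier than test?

4

Directly stated before test: fetch and scan.
Notify reaches test via notify → scan → test.
Sign reaches test via sign → fetch → test.
No chain forces archive (or any of the others) ahead of test.
That's fetch, notify, scan, and sign — 4 in all.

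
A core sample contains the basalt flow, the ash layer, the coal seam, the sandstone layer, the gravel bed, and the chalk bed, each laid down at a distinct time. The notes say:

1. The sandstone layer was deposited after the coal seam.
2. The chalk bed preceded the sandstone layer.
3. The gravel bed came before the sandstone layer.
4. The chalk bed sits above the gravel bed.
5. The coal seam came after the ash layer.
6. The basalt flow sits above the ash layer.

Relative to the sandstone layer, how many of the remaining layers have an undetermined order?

Forced before the sandstone layer: the ash layer, the chalk bed, the coal seam, and the gravel bed.
That leaves the basalt flow with no forced order relative to the sandstone layer — 1.

1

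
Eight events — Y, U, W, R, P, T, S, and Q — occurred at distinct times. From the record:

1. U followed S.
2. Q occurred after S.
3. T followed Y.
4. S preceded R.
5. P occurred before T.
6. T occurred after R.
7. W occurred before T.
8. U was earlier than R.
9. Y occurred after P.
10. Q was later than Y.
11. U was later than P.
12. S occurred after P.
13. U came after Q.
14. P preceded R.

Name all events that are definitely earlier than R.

P, Q, S, U, Y

Directly stated before R: P, S, and U.
Q reaches R via Q → U → R.
Y reaches R via Y → Q → U → R.
No chain forces W (or any of the others) ahead of R.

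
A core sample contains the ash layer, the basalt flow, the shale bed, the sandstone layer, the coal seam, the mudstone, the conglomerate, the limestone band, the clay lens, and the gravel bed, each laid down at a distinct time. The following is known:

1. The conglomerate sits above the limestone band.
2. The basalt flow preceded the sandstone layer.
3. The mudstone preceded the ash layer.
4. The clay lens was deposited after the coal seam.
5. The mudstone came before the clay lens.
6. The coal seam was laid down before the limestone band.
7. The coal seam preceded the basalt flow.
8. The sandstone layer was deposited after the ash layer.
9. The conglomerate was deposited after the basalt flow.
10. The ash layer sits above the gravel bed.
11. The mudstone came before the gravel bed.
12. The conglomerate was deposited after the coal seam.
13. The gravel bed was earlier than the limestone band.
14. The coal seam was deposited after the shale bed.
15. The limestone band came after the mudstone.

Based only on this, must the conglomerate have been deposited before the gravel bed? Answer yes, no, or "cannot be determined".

Tracing the constraints gives the gravel bed → the limestone band → the conglomerate, so the gravel bed must come before the conglomerate.
That means the conglomerate cannot be before the gravel bed.

no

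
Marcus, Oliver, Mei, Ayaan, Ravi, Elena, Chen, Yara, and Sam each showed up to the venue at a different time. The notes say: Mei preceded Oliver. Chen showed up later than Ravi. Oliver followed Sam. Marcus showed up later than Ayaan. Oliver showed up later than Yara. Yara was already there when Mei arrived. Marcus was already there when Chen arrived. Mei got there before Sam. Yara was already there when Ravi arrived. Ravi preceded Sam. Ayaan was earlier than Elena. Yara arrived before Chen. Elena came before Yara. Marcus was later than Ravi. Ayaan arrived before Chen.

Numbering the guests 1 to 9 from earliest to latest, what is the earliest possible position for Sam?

6

Ayaan, Elena, Mei, Ravi, and Yara must all come before Sam — 5 forced predecessors.
Nothing else is forced ahead of Sam, so their earliest slot is position 5 + 1 = 6.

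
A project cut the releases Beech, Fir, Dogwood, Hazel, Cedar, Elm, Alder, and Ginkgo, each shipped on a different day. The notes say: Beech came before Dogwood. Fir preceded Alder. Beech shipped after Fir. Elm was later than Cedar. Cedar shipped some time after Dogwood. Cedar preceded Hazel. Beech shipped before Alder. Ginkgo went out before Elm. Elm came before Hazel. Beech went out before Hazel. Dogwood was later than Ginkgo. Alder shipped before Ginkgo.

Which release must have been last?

Hazel

Every other release has a chain of constraints placing it before Hazel, so Hazel is last.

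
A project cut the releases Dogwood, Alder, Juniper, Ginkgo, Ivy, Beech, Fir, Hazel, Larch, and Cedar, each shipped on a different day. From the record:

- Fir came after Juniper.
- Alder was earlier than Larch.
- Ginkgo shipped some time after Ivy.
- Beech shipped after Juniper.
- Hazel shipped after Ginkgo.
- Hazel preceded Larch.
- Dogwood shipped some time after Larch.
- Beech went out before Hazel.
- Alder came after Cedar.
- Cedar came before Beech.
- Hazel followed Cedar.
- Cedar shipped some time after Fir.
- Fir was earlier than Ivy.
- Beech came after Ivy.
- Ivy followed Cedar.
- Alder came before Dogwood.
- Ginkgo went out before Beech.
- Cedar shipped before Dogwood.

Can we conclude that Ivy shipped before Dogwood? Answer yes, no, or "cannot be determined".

yes

Chain the constraints: Ivy → Ginkgo → Hazel → Larch → Dogwood. Each link is directly stated, so Ivy comes before Dogwood.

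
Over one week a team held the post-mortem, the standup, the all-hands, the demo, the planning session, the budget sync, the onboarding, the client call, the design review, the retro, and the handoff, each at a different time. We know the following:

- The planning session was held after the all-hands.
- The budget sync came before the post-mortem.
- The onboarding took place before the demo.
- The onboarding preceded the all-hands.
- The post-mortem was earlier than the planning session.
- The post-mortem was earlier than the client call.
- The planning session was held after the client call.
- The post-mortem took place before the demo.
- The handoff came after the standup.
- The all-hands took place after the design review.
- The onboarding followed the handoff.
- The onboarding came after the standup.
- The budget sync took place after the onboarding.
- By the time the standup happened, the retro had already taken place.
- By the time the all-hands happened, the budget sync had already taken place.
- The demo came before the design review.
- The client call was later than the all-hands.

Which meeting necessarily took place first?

The retro has a chain of constraints placing it before every other meeting, so the retro must be first.

the retro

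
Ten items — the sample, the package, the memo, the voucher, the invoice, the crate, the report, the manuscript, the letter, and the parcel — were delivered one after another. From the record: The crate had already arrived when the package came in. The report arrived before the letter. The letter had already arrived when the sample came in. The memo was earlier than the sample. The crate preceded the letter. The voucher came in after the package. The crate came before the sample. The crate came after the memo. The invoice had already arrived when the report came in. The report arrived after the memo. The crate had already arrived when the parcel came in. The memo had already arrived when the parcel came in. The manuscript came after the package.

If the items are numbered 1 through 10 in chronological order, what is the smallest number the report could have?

The invoice and the memo must both come before the report — 2 forced predecessors.
Nothing else is forced ahead of the report, so its earliest slot is position 2 + 1 = 3.

3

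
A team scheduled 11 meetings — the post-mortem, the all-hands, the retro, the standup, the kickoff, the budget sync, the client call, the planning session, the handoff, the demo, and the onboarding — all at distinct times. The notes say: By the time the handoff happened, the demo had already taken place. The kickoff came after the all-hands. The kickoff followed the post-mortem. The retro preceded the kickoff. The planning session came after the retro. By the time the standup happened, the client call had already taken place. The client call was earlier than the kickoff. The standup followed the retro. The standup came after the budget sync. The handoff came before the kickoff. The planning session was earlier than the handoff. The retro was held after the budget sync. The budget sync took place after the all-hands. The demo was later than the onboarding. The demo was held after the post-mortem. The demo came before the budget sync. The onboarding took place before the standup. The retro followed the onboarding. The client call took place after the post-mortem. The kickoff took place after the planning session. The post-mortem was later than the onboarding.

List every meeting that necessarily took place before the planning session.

Directly stated before the planning session: the retro.
The all-hands reaches the planning session via the all-hands → the budget sync → the retro → the planning session.
The budget sync reaches the planning session via the budget sync → the retro → the planning session.
The demo reaches the planning session via the demo → the budget sync → the retro → the planning session.
Likewise the onboarding and the post-mortem each reach the planning session by chaining the stated constraints.
No chain forces the handoff (or any of the others) ahead of the planning session.

the all-hands, the budget sync, the demo, the onboarding, the post-mortem, the retro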